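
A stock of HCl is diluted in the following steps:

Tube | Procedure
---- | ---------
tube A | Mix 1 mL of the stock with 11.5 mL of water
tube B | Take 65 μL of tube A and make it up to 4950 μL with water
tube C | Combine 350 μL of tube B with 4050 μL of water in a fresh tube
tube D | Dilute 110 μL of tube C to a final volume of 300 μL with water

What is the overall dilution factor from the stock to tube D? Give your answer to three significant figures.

Step 1: 1 mL + 11.5 mL = 12.5 mL total → factor 12.5/1 = 12.5
Step 2: 65 μL brought to 4950 μL → factor 4950/65 = 76.154
Step 3: 350 μL + 4050 μL = 4400 μL total → factor 4400/350 = 12.571
Step 4: 110 μL brought to 300 μL → factor 300/110 = 2.7273
Overall dilution factor = 12.5 × 76.154 × 12.571 × 2.7273 = 32637

3.26 × 10^4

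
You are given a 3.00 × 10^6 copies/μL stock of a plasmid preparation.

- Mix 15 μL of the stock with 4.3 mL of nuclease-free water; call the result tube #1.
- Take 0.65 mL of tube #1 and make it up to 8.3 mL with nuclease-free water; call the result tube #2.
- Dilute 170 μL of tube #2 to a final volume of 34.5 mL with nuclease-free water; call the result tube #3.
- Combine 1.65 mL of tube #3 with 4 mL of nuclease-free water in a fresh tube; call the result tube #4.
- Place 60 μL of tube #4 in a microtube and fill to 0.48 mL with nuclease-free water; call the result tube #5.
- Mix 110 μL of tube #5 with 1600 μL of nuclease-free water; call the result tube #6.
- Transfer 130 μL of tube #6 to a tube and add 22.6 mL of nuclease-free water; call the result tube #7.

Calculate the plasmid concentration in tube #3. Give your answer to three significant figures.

4.02 copies/μL

Step 1: 15 μL + 4.3 mL = 4315 μL total → factor 4315/15 = 287.67
Step 2: 0.65 mL brought to 8.3 mL → factor 8.3/0.65 = 12.769
Step 3: 170 μL brought to 34.5 mL → factor 34500/170 = 202.94
Dilution factor through tube #3 = 287.67 × 12.769 × 202.94 = 7.4546 × 10^5
[tube #3] = 3.00 × 10^6 copies/μL / 7.4546 × 10^5 = 4.02 copies/μL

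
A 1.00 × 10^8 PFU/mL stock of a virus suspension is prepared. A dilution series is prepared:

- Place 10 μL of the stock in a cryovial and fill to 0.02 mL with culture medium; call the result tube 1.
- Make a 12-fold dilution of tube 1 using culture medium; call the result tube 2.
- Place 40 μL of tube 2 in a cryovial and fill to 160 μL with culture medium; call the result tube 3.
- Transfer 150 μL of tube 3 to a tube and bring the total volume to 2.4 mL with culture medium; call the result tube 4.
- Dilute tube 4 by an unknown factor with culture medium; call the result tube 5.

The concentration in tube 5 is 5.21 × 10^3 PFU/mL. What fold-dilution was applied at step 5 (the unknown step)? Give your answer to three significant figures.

Step 1: 10 μL brought to 0.02 mL → factor 20/10 = 2
Step 2: 12-fold → factor 12
Step 3: 40 μL brought to 160 μL → factor 160/40 = 4
Step 4: 150 μL brought to 2.4 mL → factor 2400/150 = 16
Step 5: unknown factor x
Product of known-step factors = 1536
Overall factor = 1.00 × 10^8 PFU/mL / (5.21 × 10^3 PFU/mL) = 19194
x = 19194 / 1536 = 12.5

12.5-fold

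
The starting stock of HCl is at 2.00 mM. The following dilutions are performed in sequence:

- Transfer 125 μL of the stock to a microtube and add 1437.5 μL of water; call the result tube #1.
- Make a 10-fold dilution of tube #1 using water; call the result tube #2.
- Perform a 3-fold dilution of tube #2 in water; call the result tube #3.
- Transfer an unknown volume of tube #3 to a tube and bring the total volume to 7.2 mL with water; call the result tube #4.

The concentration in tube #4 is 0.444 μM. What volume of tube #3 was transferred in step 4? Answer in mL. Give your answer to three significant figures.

Step 1: 125 μL + 1437.5 μL = 1562.5 μL total → factor 1562.5/125 = 12.5
Step 2: 10-fold → factor 10
Step 3: 3-fold → factor 3
Step 4: v brought to 7.2 mL → factor = 7.2 mL/v
Product of known-step factors = 375
Overall factor = 2.00 mM / (0.444 μM) = 4504.5
Step-4 factor = 4504.5 / 375 = 12.012
v = 7.2 mL / 12.012 = 0.599 mL

0.599 mL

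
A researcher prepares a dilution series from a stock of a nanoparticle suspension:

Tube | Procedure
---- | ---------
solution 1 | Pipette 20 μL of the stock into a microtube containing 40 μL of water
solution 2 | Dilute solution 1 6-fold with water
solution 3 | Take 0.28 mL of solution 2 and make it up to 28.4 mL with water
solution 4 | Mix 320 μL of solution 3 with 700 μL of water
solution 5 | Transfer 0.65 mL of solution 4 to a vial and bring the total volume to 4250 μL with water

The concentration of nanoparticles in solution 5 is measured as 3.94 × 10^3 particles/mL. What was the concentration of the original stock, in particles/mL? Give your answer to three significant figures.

1.50 × 10^8 particles/mL

Step 1: 20 μL + 40 μL = 60 μL total → factor 60/20 = 3
Step 2: 6-fold → factor 6
Step 3: 0.28 mL brought to 28.4 mL → factor 28.4/0.28 = 101.43
Step 4: 320 μL + 700 μL = 1020 μL total → factor 1020/320 = 3.1875
Step 5: 0.65 mL brought to 4250 μL → factor 4.25/0.65 = 6.5385
Overall dilution factor = 3 × 6 × 101.43 × 3.1875 × 6.5385 = 38050
Stock = 3.94 × 10^3 particles/mL × 38050 = 1.50 × 10^8 particles/mL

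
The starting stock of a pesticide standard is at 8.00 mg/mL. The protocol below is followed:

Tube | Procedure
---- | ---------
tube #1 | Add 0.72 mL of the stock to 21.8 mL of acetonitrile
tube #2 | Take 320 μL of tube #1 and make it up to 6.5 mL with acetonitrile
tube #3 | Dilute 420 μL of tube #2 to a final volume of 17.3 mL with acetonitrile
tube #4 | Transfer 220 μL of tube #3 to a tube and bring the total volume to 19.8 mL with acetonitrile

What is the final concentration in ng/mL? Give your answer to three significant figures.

3.40 ng/mL

Step 1: 0.72 mL + 21.8 mL = 22.52 mL total → factor 22.52/0.72 = 31.278
Step 2: 320 μL brought to 6.5 mL → factor 6500/320 = 20.312
Step 3: 420 μL brought to 17.3 mL → factor 17300/420 = 41.19
Step 4: 220 μL brought to 19.8 mL → factor 19800/220 = 90
Overall dilution factor = 31.278 × 20.312 × 41.19 × 90 = 2.3553 × 10^6
Final = 8.00 mg/mL / 2.3553 × 10^6 = 3.397 × 10^-6 mg/mL = 3.40 ng/mL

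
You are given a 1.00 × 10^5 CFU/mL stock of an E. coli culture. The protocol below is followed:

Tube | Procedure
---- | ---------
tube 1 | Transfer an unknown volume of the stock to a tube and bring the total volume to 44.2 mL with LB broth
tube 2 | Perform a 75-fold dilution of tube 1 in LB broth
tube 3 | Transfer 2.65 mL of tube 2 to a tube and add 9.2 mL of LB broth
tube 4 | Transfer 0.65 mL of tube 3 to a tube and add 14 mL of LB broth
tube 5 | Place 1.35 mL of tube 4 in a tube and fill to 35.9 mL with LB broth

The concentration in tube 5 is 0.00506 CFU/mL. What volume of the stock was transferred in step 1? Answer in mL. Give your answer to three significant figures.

Step 1: v brought to 44.2 mL → factor = 44.2 mL/v
Step 2: 75-fold → factor 75
Step 3: 2.65 mL + 9.2 mL = 11.85 mL total → factor 11.85/2.65 = 4.4717
Step 4: 0.65 mL + 14 mL = 14.65 mL total → factor 14.65/0.65 = 22.538
Step 5: 1.35 mL brought to 35.9 mL → factor 35.9/1.35 = 26.593
Product of known-step factors = 2.0101 × 10^5
Overall factor = 1.00 × 10^5 CFU/mL / (0.00506 CFU/mL) = 1.9763 × 10^7
Step-1 factor = 1.9763 × 10^7 / 2.0101 × 10^5 = 98.317
v = 44.2 mL / 98.317 = 0.450 mL

0.450 mL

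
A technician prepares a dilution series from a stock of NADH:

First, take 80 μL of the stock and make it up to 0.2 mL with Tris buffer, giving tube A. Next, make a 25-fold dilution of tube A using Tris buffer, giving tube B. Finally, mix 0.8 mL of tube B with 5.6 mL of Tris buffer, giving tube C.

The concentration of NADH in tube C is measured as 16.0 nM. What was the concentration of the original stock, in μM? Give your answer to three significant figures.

8.00 μM

Step 1: 80 μL brought to 0.2 mL → factor 200/80 = 2.5
Step 2: 25-fold → factor 25
Step 3: 0.8 mL + 5.6 mL = 6.4 mL total → factor 6.4/0.8 = 8
Overall dilution factor = 2.5 × 25 × 8 = 500
Stock = 16.0 nM × 500 = 8000 nM = 8.00 μM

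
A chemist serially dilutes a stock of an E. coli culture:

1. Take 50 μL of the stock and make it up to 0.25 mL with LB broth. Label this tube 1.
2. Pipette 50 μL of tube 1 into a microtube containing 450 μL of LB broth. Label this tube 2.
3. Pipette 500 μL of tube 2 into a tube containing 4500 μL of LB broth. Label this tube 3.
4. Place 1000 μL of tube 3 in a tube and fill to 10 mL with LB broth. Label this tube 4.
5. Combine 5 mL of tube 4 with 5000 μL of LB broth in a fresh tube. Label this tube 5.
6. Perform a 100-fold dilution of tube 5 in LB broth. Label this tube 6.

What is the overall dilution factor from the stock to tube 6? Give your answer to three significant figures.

1.00 × 10^6

Step 1: 50 μL brought to 0.25 mL → factor 250/50 = 5
Step 2: 50 μL + 450 μL = 500 μL total → factor 500/50 = 10
Step 3: 500 μL + 4500 μL = 5000 μL total → factor 5000/500 = 10
Step 4: 1000 μL brought to 10 mL → factor 10000/1000 = 10
Step 5: 5 mL + 5000 μL = 10 mL total → factor 10/5 = 2
Step 6: 100-fold → factor 100
Overall dilution factor = 5 × 10 × 10 × 10 × 2 × 100 = 1 × 10^6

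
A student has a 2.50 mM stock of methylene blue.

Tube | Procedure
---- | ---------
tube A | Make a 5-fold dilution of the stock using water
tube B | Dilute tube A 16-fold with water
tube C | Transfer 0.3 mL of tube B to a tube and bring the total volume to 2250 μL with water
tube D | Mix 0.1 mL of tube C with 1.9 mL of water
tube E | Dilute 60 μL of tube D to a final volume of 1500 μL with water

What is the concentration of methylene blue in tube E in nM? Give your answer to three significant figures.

Step 1: 5-fold → factor 5
Step 2: 16-fold → factor 16
Step 3: 0.3 mL brought to 2250 μL → factor 2.25/0.3 = 7.5
Step 4: 0.1 mL + 1.9 mL = 2 mL total → factor 2/0.1 = 20
Step 5: 60 μL brought to 1500 μL → factor 1500/60 = 25
Overall dilution factor = 5 × 16 × 7.5 × 20 × 25 = 3 × 10^5
Final = 2.50 mM / 3 × 10^5 = 8.333 × 10^-6 mM = 8.33 nM

8.33 nM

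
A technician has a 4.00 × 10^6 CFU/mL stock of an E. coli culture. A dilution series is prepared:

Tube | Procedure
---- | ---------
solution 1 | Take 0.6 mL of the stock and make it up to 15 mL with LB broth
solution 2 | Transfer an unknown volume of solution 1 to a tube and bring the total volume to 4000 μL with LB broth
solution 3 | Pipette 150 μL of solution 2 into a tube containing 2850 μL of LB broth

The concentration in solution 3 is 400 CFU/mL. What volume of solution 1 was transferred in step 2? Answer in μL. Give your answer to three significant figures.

Step 1: 0.6 mL brought to 15 mL → factor 15/0.6 = 25
Step 2: v brought to 4000 μL → factor = 4000 μL/v
Step 3: 150 μL + 2850 μL = 3000 μL total → factor 3000/150 = 20
Product of known-step factors = 500
Overall factor = 4.00 × 10^6 CFU/mL / (400 CFU/mL) = 10000
Step-2 factor = 10000 / 500 = 20
v = 4000 μL / 20 = 200 μL

200 μL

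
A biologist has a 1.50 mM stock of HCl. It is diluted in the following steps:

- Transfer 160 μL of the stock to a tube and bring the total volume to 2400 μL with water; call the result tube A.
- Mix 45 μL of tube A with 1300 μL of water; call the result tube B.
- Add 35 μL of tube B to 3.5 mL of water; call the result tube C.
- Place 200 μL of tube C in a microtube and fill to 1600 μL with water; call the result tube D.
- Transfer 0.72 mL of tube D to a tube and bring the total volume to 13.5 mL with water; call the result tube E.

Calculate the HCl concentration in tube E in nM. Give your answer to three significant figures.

Step 1: 160 μL brought to 2400 μL → factor 2400/160 = 15
Step 2: 45 μL + 1300 μL = 1345 μL total → factor 1345/45 = 29.889
Step 3: 35 μL + 3.5 mL = 3535 μL total → factor 3535/35 = 101
Step 4: 200 μL brought to 1600 μL → factor 1600/200 = 8
Step 5: 0.72 mL brought to 13.5 mL → factor 13.5/0.72 = 18.75
Dilution factor through tube E = 15 × 29.889 × 101 × 8 × 18.75 = 6.7922 × 10^6
[tube E] = 1.50 mM / 6.7922 × 10^6 = 2.208 × 10^-7 mM = 0.221 nM

0.221 nM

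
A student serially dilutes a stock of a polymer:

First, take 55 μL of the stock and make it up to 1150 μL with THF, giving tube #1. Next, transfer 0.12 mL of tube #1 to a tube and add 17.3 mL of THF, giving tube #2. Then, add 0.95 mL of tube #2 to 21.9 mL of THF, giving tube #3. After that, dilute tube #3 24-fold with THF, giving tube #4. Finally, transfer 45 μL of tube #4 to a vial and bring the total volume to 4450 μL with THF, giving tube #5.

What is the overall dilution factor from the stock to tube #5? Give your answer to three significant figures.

1.73 × 10^8

Step 1: 55 μL brought to 1150 μL → factor 1150/55 = 20.909
Step 2: 0.12 mL + 17.3 mL = 17.42 mL total → factor 17.42/0.12 = 145.17
Step 3: 0.95 mL + 21.9 mL = 22.85 mL total → factor 22.85/0.95 = 24.053
Step 4: 24-fold → factor 24
Step 5: 45 μL brought to 4450 μL → factor 4450/45 = 98.889
Overall dilution factor = 20.909 × 145.17 × 24.053 × 24 × 98.889 = 1.7327 × 10^8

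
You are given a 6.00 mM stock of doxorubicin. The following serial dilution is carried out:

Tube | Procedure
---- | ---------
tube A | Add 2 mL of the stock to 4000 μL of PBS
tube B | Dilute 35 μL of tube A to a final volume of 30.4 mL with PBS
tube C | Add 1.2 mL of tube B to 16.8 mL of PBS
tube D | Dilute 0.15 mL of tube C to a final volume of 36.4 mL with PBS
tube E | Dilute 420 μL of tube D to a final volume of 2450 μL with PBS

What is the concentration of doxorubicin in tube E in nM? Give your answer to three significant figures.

Step 1: 2 mL + 4000 μL = 6 mL total → factor 6/2 = 3
Step 2: 35 μL brought to 30.4 mL → factor 30400/35 = 868.57
Step 3: 1.2 mL + 16.8 mL = 18 mL total → factor 18/1.2 = 15
Step 4: 0.15 mL brought to 36.4 mL → factor 36.4/0.15 = 242.67
Step 5: 420 μL brought to 2450 μL → factor 2450/420 = 5.8333
Overall dilution factor = 3 × 868.57 × 15 × 242.67 × 5.8333 = 5.5328 × 10^7
Final = 6.00 mM / 5.5328 × 10^7 = 1.084 × 10^-7 mM = 0.108 nM

0.108 nM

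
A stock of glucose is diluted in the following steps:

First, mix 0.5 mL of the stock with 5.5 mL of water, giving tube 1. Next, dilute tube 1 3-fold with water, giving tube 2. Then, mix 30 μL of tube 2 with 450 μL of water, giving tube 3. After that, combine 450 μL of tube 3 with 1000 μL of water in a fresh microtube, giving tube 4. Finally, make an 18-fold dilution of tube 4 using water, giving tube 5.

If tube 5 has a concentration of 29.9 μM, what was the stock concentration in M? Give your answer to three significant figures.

Step 1: 0.5 mL + 5.5 mL = 6 mL total → factor 6/0.5 = 12
Step 2: 3-fold → factor 3
Step 3: 30 μL + 450 μL = 480 μL total → factor 480/30 = 16
Step 4: 450 μL + 1000 μL = 1450 μL total → factor 1450/450 = 3.2222
Step 5: 18-fold → factor 18
Overall dilution factor = 12 × 3 × 16 × 3.2222 × 18 = 33408
Stock = 29.9 μM × 33408 = 9.989 × 10^5 μM = 0.999 M

0.999 M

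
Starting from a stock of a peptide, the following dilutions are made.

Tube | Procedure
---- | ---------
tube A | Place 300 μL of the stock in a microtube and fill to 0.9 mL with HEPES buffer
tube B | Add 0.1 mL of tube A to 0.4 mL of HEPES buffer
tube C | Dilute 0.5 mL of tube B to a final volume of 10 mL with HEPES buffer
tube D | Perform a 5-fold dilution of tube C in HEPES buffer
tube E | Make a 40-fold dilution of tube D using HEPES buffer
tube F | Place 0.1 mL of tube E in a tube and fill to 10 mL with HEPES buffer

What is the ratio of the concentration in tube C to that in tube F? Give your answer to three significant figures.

Step 1: 300 μL brought to 0.9 mL → factor 900/300 = 3
Step 2: 0.1 mL + 0.4 mL = 0.5 mL total → factor 0.5/0.1 = 5
Step 3: 0.5 mL brought to 10 mL → factor 10/0.5 = 20
Step 4: 5-fold → factor 5
Step 5: 40-fold → factor 40
Step 6: 0.1 mL brought to 10 mL → factor 10/0.1 = 100
Dilution factor to tube C = 300; to tube F = 6 × 10^6
[tube C]/[tube F] = (factor to tube F)/(factor to tube C) = 6 × 10^6/300 = 2.00 × 10^4

2.00 × 10^4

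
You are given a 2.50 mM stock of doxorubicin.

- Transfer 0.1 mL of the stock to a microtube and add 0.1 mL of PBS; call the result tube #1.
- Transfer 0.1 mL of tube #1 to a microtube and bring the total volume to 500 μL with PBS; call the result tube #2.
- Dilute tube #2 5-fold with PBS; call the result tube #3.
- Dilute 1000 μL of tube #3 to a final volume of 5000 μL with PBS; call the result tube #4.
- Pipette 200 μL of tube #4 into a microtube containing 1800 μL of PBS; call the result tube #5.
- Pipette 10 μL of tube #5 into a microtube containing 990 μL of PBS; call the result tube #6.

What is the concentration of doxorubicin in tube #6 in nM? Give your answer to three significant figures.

Step 1: 0.1 mL + 0.1 mL = 0.2 mL total → factor 0.2/0.1 = 2
Step 2: 0.1 mL brought to 500 μL → factor 0.5/0.1 = 5
Step 3: 5-fold → factor 5
Step 4: 1000 μL brought to 5000 μL → factor 5000/1000 = 5
Step 5: 200 μL + 1800 μL = 2000 μL total → factor 2000/200 = 10
Step 6: 10 μL + 990 μL = 1000 μL total → factor 1000/10 = 100
Overall dilution factor = 2 × 5 × 5 × 5 × 10 × 100 = 2.5 × 10^5
Final = 2.50 mM / 2.5 × 10^5 = 1.000 × 10^-5 mM = 10.0 nM

10.0 nM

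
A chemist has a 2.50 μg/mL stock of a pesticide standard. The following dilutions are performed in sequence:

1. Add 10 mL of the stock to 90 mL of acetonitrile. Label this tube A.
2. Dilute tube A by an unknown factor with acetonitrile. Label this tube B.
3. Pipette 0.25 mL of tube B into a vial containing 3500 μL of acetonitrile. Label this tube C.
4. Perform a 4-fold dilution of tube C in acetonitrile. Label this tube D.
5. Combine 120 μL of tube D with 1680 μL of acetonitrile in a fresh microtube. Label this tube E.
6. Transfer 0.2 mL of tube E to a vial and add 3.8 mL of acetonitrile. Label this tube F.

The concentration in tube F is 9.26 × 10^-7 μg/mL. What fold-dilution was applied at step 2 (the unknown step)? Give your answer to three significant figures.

Step 1: 10 mL + 90 mL = 100 mL total → factor 100/10 = 10
Step 2: unknown factor x
Step 3: 0.25 mL + 3500 μL = 3.75 mL total → factor 3.75/0.25 = 15
Step 4: 4-fold → factor 4
Step 5: 120 μL + 1680 μL = 1800 μL total → factor 1800/120 = 15
Step 6: 0.2 mL + 3.8 mL = 4 mL total → factor 4/0.2 = 20
Product of known-step factors = 1.8 × 10^5
Overall factor = 2.50 μg/mL / (9.26 × 10^-7 μg/mL) = 2.6998 × 10^6
x = 2.6998 × 10^6 / 1.8 × 10^5 = 15.0

15.0-fold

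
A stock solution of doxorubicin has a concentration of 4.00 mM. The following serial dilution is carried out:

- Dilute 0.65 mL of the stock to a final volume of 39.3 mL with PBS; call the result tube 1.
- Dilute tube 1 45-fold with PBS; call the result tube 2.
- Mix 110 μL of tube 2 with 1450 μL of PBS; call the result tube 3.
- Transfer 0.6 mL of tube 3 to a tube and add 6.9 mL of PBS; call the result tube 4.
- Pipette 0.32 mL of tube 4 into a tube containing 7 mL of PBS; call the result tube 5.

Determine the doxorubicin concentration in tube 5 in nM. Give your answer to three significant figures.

Step 1: 0.65 mL brought to 39.3 mL → factor 39.3/0.65 = 60.462
Step 2: 45-fold → factor 45
Step 3: 110 μL + 1450 μL = 1560 μL total → factor 1560/110 = 14.182
Step 4: 0.6 mL + 6.9 mL = 7.5 mL total → factor 7.5/0.6 = 12.5
Step 5: 0.32 mL + 7 mL = 7.32 mL total → factor 7.32/0.32 = 22.875
Overall dilution factor = 60.462 × 45 × 14.182 × 12.5 × 22.875 = 1.1033 × 10^7
Final = 4.00 mM / 1.1033 × 10^7 = 3.625 × 10^-7 mM = 0.363 nM

0.363 nM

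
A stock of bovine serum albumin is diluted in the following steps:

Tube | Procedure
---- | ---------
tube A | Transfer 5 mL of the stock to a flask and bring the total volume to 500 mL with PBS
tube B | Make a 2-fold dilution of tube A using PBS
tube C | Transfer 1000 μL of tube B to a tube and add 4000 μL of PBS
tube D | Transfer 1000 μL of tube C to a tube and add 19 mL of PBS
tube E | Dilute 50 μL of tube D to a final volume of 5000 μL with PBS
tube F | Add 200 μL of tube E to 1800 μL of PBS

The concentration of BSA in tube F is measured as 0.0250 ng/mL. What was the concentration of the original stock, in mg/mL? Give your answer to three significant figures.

0.500 mg/mL

Step 1: 5 mL brought to 500 mL → factor 500/5 = 100
Step 2: 2-fold → factor 2
Step 3: 1000 μL + 4000 μL = 5000 μL total → factor 5000/1000 = 5
Step 4: 1000 μL + 19 mL = 20000 μL total → factor 20000/1000 = 20
Step 5: 50 μL brought to 5000 μL → factor 5000/50 = 100
Step 6: 200 μL + 1800 μL = 2000 μL total → factor 2000/200 = 10
Overall dilution factor = 100 × 2 × 5 × 20 × 100 × 10 = 2 × 10^7
Stock = 0.0250 ng/mL × 2 × 10^7 = 5.000 × 10^5 ng/mL = 0.500 mg/mL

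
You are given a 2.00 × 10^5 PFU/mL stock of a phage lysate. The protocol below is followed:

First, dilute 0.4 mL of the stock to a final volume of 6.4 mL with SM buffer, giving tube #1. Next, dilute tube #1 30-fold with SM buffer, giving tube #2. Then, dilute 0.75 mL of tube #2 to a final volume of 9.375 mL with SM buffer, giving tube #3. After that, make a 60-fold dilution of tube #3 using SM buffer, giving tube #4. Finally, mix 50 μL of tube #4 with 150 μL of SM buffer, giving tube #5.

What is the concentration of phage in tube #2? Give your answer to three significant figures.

417 PFU/mL

Step 1: 0.4 mL brought to 6.4 mL → factor 6.4/0.4 = 16
Step 2: 30-fold → factor 30
Dilution factor through tube #2 = 16 × 30 = 480
[tube #2] = 2.00 × 10^5 PFU/mL / 480 = 417 PFU/mL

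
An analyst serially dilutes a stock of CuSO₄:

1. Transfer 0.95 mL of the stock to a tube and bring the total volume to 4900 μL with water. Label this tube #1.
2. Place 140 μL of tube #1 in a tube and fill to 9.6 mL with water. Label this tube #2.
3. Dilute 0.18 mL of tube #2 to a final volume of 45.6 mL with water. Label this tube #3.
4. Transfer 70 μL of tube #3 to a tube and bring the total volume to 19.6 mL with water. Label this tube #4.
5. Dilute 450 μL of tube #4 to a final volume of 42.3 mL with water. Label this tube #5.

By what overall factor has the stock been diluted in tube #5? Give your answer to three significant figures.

Step 1: 0.95 mL brought to 4900 μL → factor 4.9/0.95 = 5.1579
Step 2: 140 μL brought to 9.6 mL → factor 9600/140 = 68.571
Step 3: 0.18 mL brought to 45.6 mL → factor 45.6/0.18 = 253.33
Step 4: 70 μL brought to 19.6 mL → factor 19600/70 = 280
Step 5: 450 μL brought to 42.3 mL → factor 42300/450 = 94
Overall dilution factor = 5.1579 × 68.571 × 253.33 × 280 × 94 = 2.3583 × 10^9

2.36 × 10^9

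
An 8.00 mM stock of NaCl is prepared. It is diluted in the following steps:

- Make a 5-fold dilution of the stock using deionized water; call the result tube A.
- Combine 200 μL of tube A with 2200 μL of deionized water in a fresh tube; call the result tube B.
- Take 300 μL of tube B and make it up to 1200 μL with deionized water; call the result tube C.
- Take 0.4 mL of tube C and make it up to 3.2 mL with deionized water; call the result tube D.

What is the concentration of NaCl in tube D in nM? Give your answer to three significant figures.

4.17 × 10^3 nM

Step 1: 5-fold → factor 5
Step 2: 200 μL + 2200 μL = 2400 μL total → factor 2400/200 = 12
Step 3: 300 μL brought to 1200 μL → factor 1200/300 = 4
Step 4: 0.4 mL brought to 3.2 mL → factor 3.2/0.4 = 8
Overall dilution factor = 5 × 12 × 4 × 8 = 1920
Final = 8.00 mM / 1920 = 0.004167 mM = 4.17 × 10^3 nM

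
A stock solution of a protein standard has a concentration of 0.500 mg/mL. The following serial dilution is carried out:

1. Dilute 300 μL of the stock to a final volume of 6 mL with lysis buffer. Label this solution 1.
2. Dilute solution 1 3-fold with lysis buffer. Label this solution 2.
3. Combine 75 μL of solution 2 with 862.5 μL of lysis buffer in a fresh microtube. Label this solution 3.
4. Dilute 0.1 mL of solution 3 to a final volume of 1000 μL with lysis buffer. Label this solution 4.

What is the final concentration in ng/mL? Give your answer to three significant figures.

66.7 ng/mL

Step 1: 300 μL brought to 6 mL → factor 6000/300 = 20
Step 2: 3-fold → factor 3
Step 3: 75 μL + 862.5 μL = 937.5 μL total → factor 937.5/75 = 12.5
Step 4: 0.1 mL brought to 1000 μL → factor 1/0.1 = 10
Overall dilution factor = 20 × 3 × 12.5 × 10 = 7500
Final = 0.500 mg/mL / 7500 = 6.667 × 10^-5 mg/mL = 66.7 ng/mL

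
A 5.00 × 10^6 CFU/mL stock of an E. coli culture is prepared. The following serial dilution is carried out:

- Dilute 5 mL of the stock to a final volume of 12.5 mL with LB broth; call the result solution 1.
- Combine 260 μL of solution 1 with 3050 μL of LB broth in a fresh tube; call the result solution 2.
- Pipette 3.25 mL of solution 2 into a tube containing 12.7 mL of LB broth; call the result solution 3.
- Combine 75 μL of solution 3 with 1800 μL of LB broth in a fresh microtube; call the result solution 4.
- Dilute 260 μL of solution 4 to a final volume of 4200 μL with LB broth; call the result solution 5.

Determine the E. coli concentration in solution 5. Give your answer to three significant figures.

Step 1: 5 mL brought to 12.5 mL → factor 12.5/5 = 2.5
Step 2: 260 μL + 3050 μL = 3310 μL total → factor 3310/260 = 12.731
Step 3: 3.25 mL + 12.7 mL = 15.95 mL total → factor 15.95/3.25 = 4.9077
Step 4: 75 μL + 1800 μL = 1875 μL total → factor 1875/75 = 25
Step 5: 260 μL brought to 4200 μL → factor 4200/260 = 16.154
Overall dilution factor = 2.5 × 12.731 × 4.9077 × 25 × 16.154 = 63079
Final = 5.00 × 10^6 CFU/mL / 63079 = 79.3 CFU/mL

79.3 CFU/mL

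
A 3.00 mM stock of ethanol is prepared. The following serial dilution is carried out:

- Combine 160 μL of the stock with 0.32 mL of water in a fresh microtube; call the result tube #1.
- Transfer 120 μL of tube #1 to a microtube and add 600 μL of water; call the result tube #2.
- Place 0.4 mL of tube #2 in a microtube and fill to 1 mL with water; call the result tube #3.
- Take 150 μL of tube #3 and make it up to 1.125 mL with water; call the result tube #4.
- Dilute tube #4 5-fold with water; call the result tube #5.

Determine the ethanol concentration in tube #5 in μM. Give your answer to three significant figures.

1.78 μM

Step 1: 160 μL + 0.32 mL = 480 μL total → factor 480/160 = 3
Step 2: 120 μL + 600 μL = 720 μL total → factor 720/120 = 6
Step 3: 0.4 mL brought to 1 mL → factor 1/0.4 = 2.5
Step 4: 150 μL brought to 1.125 mL → factor 1125/150 = 7.5
Step 5: 5-fold → factor 5
Overall dilution factor = 3 × 6 × 2.5 × 7.5 × 5 = 1687.5
Final = 3.00 mM / 1687.5 = 0.001778 mM = 1.78 μM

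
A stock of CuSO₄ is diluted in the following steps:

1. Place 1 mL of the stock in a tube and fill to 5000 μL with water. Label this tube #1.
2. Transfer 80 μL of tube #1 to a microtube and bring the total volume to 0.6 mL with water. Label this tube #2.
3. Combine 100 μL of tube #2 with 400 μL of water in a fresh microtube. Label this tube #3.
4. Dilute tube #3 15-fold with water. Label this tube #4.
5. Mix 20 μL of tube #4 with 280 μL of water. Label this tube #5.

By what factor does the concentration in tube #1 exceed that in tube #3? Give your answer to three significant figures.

Step 1: 1 mL brought to 5000 μL → factor 5/1 = 5
Step 2: 80 μL brought to 0.6 mL → factor 600/80 = 7.5
Step 3: 100 μL + 400 μL = 500 μL total → factor 500/100 = 5
Dilution factor to tube #1 = 5; to tube #3 = 187.5
[tube #1]/[tube #3] = (factor to tube #3)/(factor to tube #1) = 187.5/5 = 37.5

37.5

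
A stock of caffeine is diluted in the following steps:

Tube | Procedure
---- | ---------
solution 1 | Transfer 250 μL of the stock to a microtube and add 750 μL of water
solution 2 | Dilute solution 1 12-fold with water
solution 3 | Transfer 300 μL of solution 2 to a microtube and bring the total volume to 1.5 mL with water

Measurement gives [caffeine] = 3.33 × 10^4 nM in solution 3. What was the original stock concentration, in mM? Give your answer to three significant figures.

7.99 mM

Step 1: 250 μL + 750 μL = 1000 μL total → factor 1000/250 = 4
Step 2: 12-fold → factor 12
Step 3: 300 μL brought to 1.5 mL → factor 1500/300 = 5
Overall dilution factor = 4 × 12 × 5 = 240
Stock = 3.33 × 10^4 nM × 240 = 7.992 × 10^6 nM = 7.99 mM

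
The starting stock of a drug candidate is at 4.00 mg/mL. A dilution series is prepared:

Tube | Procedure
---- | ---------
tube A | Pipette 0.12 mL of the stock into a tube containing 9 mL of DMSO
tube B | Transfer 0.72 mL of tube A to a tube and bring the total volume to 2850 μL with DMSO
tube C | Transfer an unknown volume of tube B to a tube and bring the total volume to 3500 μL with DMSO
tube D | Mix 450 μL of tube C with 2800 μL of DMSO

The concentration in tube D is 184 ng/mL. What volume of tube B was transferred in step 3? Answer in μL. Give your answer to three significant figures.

350 μL

Step 1: 0.12 mL + 9 mL = 9.12 mL total → factor 9.12/0.12 = 76
Step 2: 0.72 mL brought to 2850 μL → factor 2.85/0.72 = 3.9583
Step 3: v brought to 3500 μL → factor = 3500 μL/v
Step 4: 450 μL + 2800 μL = 3250 μL total → factor 3250/450 = 7.2222
Product of known-step factors = 2172.7
Overall factor = 4.00 mg/mL / (184 ng/mL) = 21739
Step-3 factor = 21739 / 2172.7 = 10.006
v = 3500 μL / 10.006 = 350 μL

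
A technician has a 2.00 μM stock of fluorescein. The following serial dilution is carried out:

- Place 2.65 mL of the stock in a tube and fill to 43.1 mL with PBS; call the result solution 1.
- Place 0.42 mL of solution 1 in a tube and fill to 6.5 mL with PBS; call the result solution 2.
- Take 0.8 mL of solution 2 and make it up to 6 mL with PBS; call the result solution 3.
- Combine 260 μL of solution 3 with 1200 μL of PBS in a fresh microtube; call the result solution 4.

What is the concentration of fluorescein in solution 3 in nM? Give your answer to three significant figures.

Step 1: 2.65 mL brought to 43.1 mL → factor 43.1/2.65 = 16.264
Step 2: 0.42 mL brought to 6.5 mL → factor 6.5/0.42 = 15.476
Step 3: 0.8 mL brought to 6 mL → factor 6/0.8 = 7.5
Dilution factor through solution 3 = 16.264 × 15.476 × 7.5 = 1887.8
[solution 3] = 2.00 μM / 1887.8 = 0.001059 μM = 1.06 nM

1.06 nM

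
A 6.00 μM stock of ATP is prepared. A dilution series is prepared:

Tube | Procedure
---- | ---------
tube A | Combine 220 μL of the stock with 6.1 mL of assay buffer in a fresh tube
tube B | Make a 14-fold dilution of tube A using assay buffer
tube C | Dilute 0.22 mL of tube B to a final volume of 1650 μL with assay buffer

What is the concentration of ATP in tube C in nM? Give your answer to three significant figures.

1.99 nM

Step 1: 220 μL + 6.1 mL = 6320 μL total → factor 6320/220 = 28.727
Step 2: 14-fold → factor 14
Step 3: 0.22 mL brought to 1650 μL → factor 1.65/0.22 = 7.5
Overall dilution factor = 28.727 × 14 × 7.5 = 3016.4
Final = 6.00 μM / 3016.4 = 0.001989 μM = 1.99 nM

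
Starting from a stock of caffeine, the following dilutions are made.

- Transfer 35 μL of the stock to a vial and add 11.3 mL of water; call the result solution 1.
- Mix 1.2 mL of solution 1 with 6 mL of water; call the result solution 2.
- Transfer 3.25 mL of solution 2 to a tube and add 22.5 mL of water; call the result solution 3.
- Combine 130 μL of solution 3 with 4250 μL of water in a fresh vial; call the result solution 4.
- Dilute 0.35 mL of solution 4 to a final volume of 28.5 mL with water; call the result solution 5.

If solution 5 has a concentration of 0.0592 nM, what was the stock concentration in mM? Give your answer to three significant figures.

Step 1: 35 μL + 11.3 mL = 11335 μL total → factor 11335/35 = 323.86
Step 2: 1.2 mL + 6 mL = 7.2 mL total → factor 7.2/1.2 = 6
Step 3: 3.25 mL + 22.5 mL = 25.75 mL total → factor 25.75/3.25 = 7.9231
Step 4: 130 μL + 4250 μL = 4380 μL total → factor 4380/130 = 33.692
Step 5: 0.35 mL brought to 28.5 mL → factor 28.5/0.35 = 81.429
Overall dilution factor = 323.86 × 6 × 7.9231 × 33.692 × 81.429 = 4.2238 × 10^7
Stock = 0.0592 nM × 4.2238 × 10^7 = 2.501 × 10^6 nM = 2.50 mM

2.50 mM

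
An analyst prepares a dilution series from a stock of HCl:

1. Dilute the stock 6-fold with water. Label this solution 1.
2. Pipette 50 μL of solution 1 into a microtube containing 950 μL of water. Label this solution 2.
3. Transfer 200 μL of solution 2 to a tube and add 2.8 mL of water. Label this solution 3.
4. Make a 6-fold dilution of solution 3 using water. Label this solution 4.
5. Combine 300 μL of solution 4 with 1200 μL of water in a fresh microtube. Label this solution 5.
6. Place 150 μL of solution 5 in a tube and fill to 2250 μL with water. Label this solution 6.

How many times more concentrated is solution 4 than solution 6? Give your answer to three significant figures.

75.0

Step 1: 6-fold → factor 6
Step 2: 50 μL + 950 μL = 1000 μL total → factor 1000/50 = 20
Step 3: 200 μL + 2.8 mL = 3000 μL total → factor 3000/200 = 15
Step 4: 6-fold → factor 6
Step 5: 300 μL + 1200 μL = 1500 μL total → factor 1500/300 = 5
Step 6: 150 μL brought to 2250 μL → factor 2250/150 = 15
Dilution factor to solution 4 = 10800; to solution 6 = 8.1 × 10^5
[solution 4]/[solution 6] = (factor to solution 6)/(factor to solution 4) = 8.1 × 10^5/10800 = 75.0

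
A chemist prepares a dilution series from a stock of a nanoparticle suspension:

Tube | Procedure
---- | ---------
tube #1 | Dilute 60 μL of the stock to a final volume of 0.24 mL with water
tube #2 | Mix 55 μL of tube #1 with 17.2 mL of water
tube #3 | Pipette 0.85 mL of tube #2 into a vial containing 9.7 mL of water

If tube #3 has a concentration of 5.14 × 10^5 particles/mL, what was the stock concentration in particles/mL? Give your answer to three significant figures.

Step 1: 60 μL brought to 0.24 mL → factor 240/60 = 4
Step 2: 55 μL + 17.2 mL = 17255 μL total → factor 17255/55 = 313.73
Step 3: 0.85 mL + 9.7 mL = 10.55 mL total → factor 10.55/0.85 = 12.412
Overall dilution factor = 4 × 313.73 × 12.412 = 15576
Stock = 5.14 × 10^5 particles/mL × 15576 = 8.01 × 10^9 particles/mL

8.01 × 10^9 particles/mL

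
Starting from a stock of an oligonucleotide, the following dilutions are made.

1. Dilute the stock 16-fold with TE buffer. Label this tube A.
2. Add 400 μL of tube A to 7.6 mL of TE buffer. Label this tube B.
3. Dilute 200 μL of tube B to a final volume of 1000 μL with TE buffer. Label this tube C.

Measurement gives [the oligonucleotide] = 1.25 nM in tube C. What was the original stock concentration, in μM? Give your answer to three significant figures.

2.00 μM

Step 1: 16-fold → factor 16
Step 2: 400 μL + 7.6 mL = 8000 μL total → factor 8000/400 = 20
Step 3: 200 μL brought to 1000 μL → factor 1000/200 = 5
Overall dilution factor = 16 × 20 × 5 = 1600
Stock = 1.25 nM × 1600 = 2000 nM = 2.00 μM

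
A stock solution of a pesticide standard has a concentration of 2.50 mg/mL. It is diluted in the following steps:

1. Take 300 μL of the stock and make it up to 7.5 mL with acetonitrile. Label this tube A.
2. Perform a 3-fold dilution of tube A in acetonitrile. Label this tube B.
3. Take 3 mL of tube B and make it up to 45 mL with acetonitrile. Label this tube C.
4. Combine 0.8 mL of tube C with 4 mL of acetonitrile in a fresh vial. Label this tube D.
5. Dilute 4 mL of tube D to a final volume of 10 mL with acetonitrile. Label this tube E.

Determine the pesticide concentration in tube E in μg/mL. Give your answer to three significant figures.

Step 1: 300 μL brought to 7.5 mL → factor 7500/300 = 25
Step 2: 3-fold → factor 3
Step 3: 3 mL brought to 45 mL → factor 45/3 = 15
Step 4: 0.8 mL + 4 mL = 4.8 mL total → factor 4.8/0.8 = 6
Step 5: 4 mL brought to 10 mL → factor 10/4 = 2.5
Overall dilution factor = 25 × 3 × 15 × 6 × 2.5 = 16875
Final = 2.50 mg/mL / 16875 = 0.0001481 mg/mL = 0.148 μg/mL

0.148 μg/mL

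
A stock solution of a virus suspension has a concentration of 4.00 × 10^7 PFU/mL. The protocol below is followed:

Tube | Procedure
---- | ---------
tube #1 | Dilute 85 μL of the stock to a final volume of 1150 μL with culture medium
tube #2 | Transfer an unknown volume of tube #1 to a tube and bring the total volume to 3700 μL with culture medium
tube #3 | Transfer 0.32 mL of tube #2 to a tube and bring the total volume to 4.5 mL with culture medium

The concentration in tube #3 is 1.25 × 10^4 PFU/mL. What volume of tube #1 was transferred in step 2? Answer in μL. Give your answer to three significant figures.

220 μL

Step 1: 85 μL brought to 1150 μL → factor 1150/85 = 13.529
Step 2: v brought to 3700 μL → factor = 3700 μL/v
Step 3: 0.32 mL brought to 4.5 mL → factor 4.5/0.32 = 14.062
Product of known-step factors = 190.26
Overall factor = 4.00 × 10^7 PFU/mL / (1.25 × 10^4 PFU/mL) = 3200
Step-2 factor = 3200 / 190.26 = 16.819
v = 3700 μL / 16.819 = 220 μL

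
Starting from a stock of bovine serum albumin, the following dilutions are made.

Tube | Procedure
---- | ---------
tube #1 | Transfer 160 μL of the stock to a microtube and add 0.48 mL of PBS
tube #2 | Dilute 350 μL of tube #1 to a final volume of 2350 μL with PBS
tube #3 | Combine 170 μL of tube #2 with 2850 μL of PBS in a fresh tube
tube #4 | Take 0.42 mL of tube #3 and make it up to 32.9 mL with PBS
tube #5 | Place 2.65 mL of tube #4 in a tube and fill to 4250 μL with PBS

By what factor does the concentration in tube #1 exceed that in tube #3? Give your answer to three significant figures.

Step 1: 160 μL + 0.48 mL = 640 μL total → factor 640/160 = 4
Step 2: 350 μL brought to 2350 μL → factor 2350/350 = 6.7143
Step 3: 170 μL + 2850 μL = 3020 μL total → factor 3020/170 = 17.765
Dilution factor to tube #1 = 4; to tube #3 = 477.11
[tube #1]/[tube #3] = (factor to tube #3)/(factor to tube #1) = 477.11/4 = 119

119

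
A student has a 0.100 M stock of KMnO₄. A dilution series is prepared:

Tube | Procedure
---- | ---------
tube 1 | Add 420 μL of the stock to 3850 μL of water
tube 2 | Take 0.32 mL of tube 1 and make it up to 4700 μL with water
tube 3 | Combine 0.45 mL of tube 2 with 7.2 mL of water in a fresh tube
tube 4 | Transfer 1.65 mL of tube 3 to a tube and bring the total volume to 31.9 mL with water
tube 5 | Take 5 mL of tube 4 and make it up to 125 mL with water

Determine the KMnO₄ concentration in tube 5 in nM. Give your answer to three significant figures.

81.5 nM

Step 1: 420 μL + 3850 μL = 4270 μL total → factor 4270/420 = 10.167
Step 2: 0.32 mL brought to 4700 μL → factor 4.7/0.32 = 14.688
Step 3: 0.45 mL + 7.2 mL = 7.65 mL total → factor 7.65/0.45 = 17
Step 4: 1.65 mL brought to 31.9 mL → factor 31.9/1.65 = 19.333
Step 5: 5 mL brought to 125 mL → factor 125/5 = 25
Overall dilution factor = 10.167 × 14.688 × 17 × 19.333 × 25 = 1.2269 × 10^6
Final = 0.100 M / 1.2269 × 10^6 = 8.150 × 10^-8 M = 81.5 nM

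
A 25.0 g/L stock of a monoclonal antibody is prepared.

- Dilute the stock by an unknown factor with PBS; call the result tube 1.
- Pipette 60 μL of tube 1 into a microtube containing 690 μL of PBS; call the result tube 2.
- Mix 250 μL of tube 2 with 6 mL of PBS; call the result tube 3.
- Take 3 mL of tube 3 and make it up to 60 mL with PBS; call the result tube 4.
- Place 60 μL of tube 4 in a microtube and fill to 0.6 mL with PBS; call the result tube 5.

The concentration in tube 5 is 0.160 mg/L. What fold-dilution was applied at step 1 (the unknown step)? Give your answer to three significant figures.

2.50-fold

Step 1: unknown factor x
Step 2: 60 μL + 690 μL = 750 μL total → factor 750/60 = 12.5
Step 3: 250 μL + 6 mL = 6250 μL total → factor 6250/250 = 25
Step 4: 3 mL brought to 60 mL → factor 60/3 = 20
Step 5: 60 μL brought to 0.6 mL → factor 600/60 = 10
Product of known-step factors = 62500
Overall factor = 25.0 g/L / (0.160 mg/L) = 1.5625 × 10^5
x = 1.5625 × 10^5 / 62500 = 2.50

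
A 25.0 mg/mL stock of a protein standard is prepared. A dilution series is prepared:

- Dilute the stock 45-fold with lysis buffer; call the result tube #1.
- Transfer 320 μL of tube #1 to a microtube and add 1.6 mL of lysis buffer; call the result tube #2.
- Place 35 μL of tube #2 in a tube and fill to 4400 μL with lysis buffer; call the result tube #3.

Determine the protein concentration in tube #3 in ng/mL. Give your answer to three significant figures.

Step 1: 45-fold → factor 45
Step 2: 320 μL + 1.6 mL = 1920 μL total → factor 1920/320 = 6
Step 3: 35 μL brought to 4400 μL → factor 4400/35 = 125.71
Overall dilution factor = 45 × 6 × 125.71 = 33943
Final = 25.0 mg/mL / 33943 = 0.0007365 mg/mL = 737 ng/mL

737 ng/mL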